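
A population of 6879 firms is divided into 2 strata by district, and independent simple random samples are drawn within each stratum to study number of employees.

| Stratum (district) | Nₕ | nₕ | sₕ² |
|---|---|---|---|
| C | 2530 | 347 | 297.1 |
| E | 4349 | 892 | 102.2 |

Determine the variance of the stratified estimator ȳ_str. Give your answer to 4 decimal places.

0.1363

Var(ȳ_str) = Σₕ Wₕ²(1 − fₕ)sₕ²/nₕ with Wₕ = Nₕ/N, N = 6879.
C: Wₕ = 0.36778602; term = 0.36778602²·(1 − 0.13715415)·297.1/347 = 0.099930213.
E: Wₕ = 0.63221398; term = 0.63221398²·(1 − 0.20510462)·102.2/892 = 0.036401913.
Sum = 0.13633213.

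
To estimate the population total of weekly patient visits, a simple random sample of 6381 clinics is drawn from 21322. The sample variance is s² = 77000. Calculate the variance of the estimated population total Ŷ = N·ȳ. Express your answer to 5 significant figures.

3.8442 × 10^9

Var(Ŷ) = N²·Var(ȳ) = N²·(1 − n/N)·s²/n.
f = 6381/21322 = 0.29926836; Var(ȳ) = 0.70073164·77000/6381 = 8.4557806.
Var(Ŷ) = 21322² · 8.4557806 = 3.844232 × 10^9.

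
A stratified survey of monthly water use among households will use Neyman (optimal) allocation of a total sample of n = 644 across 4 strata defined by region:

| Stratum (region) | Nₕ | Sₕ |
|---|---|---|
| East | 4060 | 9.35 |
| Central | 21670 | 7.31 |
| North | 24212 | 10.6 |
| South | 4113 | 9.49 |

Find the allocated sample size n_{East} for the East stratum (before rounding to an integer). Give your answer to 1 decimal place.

Neyman allocation: nₕ = n·NₕSₕ / Σⱼ NⱼSⱼ.
Σ NⱼSⱼ = 4060·9.35 + 21670·7.31 + 24212·10.6 + 4113·9.49 = 492048.27.
n_{East} = 644·4060·9.35 / 492048.27 = 49.7.

49.7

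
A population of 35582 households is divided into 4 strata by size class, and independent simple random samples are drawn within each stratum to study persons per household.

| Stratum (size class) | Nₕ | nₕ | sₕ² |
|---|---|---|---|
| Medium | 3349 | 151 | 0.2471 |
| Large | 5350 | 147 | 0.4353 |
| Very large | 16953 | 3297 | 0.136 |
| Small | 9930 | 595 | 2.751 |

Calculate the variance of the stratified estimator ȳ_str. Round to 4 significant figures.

Var(ȳ_str) = Σₕ Wₕ²(1 − fₕ)sₕ²/nₕ with Wₕ = Nₕ/N, N = 35582.
Medium: Wₕ = 0.09412062; term = 0.09412062²·(1 − 0.04508809)·0.2471/151 = 1.3842951 × 10^-5.
Large: Wₕ = 0.15035692; term = 0.15035692²·(1 − 0.02747664)·0.4353/147 = 6.5105583 × 10^-5.
Very large: Wₕ = 0.47644877; term = 0.47644877²·(1 − 0.19447885)·0.136/3297 = 7.5427432 × 10^-6.
Small: Wₕ = 0.27907369; term = 0.27907369²·(1 − 0.05991944)·2.751/595 = 3.3851388 × 10^-4.
Sum = 4.2500516 × 10^-4.

4.250 × 10^-4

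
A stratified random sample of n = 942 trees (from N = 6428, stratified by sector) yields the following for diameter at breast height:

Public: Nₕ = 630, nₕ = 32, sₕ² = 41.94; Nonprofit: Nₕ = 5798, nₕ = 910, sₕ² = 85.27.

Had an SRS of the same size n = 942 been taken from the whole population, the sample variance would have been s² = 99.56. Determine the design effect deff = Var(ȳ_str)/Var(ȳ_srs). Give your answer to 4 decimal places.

Var(ȳ_str) = Σ Wₕ²(1−fₕ)sₕ²/nₕ with Wₕ = Nₕ/6428:
  Public: (630/6428)²·(1−32/630)·41.94/32 = 0.011950015
  Nonprofit: (5798/6428)²·(1−910/5798)·85.27/910 = 0.064270628
  → Var(ȳ_str) = 0.076220643.
Var(ȳ_srs) = (1 − 942/6428)·99.56/942 = 0.090201533.
deff = 0.076220643 / 0.090201533 = 0.8450.

0.8450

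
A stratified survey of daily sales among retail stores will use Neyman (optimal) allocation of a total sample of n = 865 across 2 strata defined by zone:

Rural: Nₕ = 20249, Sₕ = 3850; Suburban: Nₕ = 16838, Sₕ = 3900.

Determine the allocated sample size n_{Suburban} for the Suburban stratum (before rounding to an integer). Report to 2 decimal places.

395.49

Neyman allocation: nₕ = n·NₕSₕ / Σⱼ NⱼSⱼ.
Σ NⱼSⱼ = 20249·3850 + 16838·3900 = 1.4362685 × 10^8.
n_{Suburban} = 865·16838·3900 / (1.4362685 × 10^8) = 395.49.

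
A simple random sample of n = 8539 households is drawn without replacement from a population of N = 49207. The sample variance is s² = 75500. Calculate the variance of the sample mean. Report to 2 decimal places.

7.31

Under SRS without replacement, Var(ȳ) = (1 − f)·s²/n with f = n/N = 8539/49207 = 0.17353222.
Var(ȳ) = (1 − 0.17353222)·75500/8539 = 0.82646778·8.8417848 = 7.3074502.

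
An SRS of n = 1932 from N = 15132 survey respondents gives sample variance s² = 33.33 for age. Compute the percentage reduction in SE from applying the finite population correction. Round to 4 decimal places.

f = n/N = 1932/15132 = 0.12767645.
SE_no-fpc = √(s²/n) = 0.13134517; SE_fpc = √((1−f)s²/n) = 0.1226741.
Ratio = √(1−f) = 0.93398263. Reduction = 100·(1 − 0.93398263) = 6.6017%.

6.6017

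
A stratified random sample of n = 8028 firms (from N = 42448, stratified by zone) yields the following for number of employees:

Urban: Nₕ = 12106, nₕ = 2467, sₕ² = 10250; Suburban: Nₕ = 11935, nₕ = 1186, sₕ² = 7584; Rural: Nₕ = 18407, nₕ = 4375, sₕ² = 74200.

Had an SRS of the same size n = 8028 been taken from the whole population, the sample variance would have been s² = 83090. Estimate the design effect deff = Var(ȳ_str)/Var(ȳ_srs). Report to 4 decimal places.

Var(ȳ_str) = Σ Wₕ²(1−fₕ)sₕ²/nₕ with Wₕ = Nₕ/42448:
  Urban: (12106/42448)²·(1−2467/12106)·10250/2467 = 0.26907472
  Suburban: (11935/42448)²·(1−1186/11935)·7584/1186 = 0.45529162
  Rural: (18407/42448)²·(1−4375/18407)·74200/4375 = 2.4311624
  → Var(ȳ_str) = 3.1555287.
Var(ȳ_srs) = (1 − 8028/42448)·83090/8028 = 8.3925711.
deff = 3.1555287 / 8.3925711 = 0.3760.

0.3760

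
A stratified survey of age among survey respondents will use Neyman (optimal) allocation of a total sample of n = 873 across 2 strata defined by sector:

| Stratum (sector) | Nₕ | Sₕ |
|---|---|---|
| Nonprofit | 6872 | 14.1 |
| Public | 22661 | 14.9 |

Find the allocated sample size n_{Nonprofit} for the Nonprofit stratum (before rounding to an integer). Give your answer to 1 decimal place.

194.7

Neyman allocation: nₕ = n·NₕSₕ / Σⱼ NⱼSⱼ.
Σ NⱼSⱼ = 6872·14.1 + 22661·14.9 = 434544.1.
n_{Nonprofit} = 873·6872·14.1 / 434544.1 = 194.7.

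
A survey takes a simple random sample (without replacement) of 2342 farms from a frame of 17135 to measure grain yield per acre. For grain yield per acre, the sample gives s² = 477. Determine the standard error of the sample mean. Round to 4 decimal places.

0.4193

Under SRS without replacement, Var(ȳ) = (1 − f)·s²/n with f = n/N = 2342/17135 = 0.13667931.
Var(ȳ) = (1 − 0.13667931)·477/2342 = 0.86332069·0.20367208 = 0.17583432.
SE(ȳ) = √(0.17583432) = 0.4193.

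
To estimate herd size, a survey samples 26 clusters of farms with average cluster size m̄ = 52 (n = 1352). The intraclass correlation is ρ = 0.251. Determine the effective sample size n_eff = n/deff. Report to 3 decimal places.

97.964

deff = 1 + (52 − 1)·0.251 = 1 + 12.801 = 13.801.
n_eff = 1352 / 13.801 = 97.964.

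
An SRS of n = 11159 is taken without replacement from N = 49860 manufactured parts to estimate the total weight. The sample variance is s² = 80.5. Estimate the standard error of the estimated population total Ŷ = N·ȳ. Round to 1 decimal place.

Var(Ŷ) = N²·Var(ȳ) = N²·(1 − n/N)·s²/n.
f = 11159/49860 = 0.22380666; Var(ȳ) = 0.77619334·80.5/11159 = 0.0055993874.
Var(Ŷ) = 49860² · 0.0055993874 = 1.3920187 × 10^7.
SE(Ŷ) = √(1.3920187 × 10^7) = 3731.0.

3731.0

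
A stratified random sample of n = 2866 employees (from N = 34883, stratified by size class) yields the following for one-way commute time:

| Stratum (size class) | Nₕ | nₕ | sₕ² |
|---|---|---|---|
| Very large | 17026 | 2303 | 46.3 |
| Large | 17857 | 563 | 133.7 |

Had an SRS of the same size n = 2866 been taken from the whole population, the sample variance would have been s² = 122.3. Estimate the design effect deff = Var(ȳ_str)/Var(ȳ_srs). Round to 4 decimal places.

Var(ȳ_str) = Σ Wₕ²(1−fₕ)sₕ²/nₕ with Wₕ = Nₕ/34883:
  Very large: (17026/34883)²·(1−2303/17026)·46.3/2303 = 0.0041416018
  Large: (17857/34883)²·(1−563/17857)·133.7/563 = 0.060269739
  → Var(ȳ_str) = 0.064411341.
Var(ȳ_srs) = (1 − 2866/34883)·122.3/2866 = 0.039166709.
deff = 0.064411341 / 0.039166709 = 1.6445.

1.6445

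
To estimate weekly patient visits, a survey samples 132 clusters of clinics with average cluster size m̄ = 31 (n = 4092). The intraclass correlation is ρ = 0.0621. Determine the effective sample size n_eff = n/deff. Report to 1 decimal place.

1429.3

deff = 1 + (31 − 1)·0.0621 = 1 + 1.863 = 2.863.
n_eff = 4092 / 2.863 = 1429.3.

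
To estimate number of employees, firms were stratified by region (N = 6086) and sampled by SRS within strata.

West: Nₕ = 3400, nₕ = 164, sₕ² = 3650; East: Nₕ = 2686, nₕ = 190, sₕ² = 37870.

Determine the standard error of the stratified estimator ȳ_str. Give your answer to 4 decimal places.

Var(ȳ_str) = Σₕ Wₕ²(1 − fₕ)sₕ²/nₕ with Wₕ = Nₕ/N, N = 6086.
West: Wₕ = 0.55865922; term = 0.55865922²·(1 − 0.04823529)·3650/164 = 6.6110821.
East: Wₕ = 0.44134078; term = 0.44134078²·(1 − 0.07073716)·37870/190 = 36.076832.
Sum = 42.687914.
SE = √(42.687914) = 6.5336.

6.5336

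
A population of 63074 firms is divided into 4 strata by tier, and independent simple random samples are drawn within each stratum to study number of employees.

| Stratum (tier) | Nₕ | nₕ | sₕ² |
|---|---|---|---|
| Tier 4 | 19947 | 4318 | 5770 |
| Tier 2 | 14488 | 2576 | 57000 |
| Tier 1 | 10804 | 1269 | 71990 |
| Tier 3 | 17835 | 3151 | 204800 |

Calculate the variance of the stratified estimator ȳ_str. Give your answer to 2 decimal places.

Var(ȳ_str) = Σₕ Wₕ²(1 − fₕ)sₕ²/nₕ with Wₕ = Nₕ/N, N = 63074.
Tier 4: Wₕ = 0.31624758; term = 0.31624758²·(1 − 0.21647366)·5770/4318 = 0.10471315.
Tier 2: Wₕ = 0.22969845; term = 0.22969845²·(1 − 0.17780232)·57000/2576 = 0.95988979.
Tier 1: Wₕ = 0.17129086; term = 0.17129086²·(1 − 0.11745650)·71990/1269 = 1.4689773.
Tier 3: Wₕ = 0.28276310; term = 0.28276310²·(1 − 0.17667508)·204800/3151 = 4.2785665.
Sum = 6.8121467.

6.81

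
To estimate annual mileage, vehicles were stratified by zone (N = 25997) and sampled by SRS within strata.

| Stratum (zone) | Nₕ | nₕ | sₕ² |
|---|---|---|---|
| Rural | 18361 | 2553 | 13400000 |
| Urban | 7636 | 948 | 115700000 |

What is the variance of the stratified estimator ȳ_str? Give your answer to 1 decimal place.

Var(ȳ_str) = Σₕ Wₕ²(1 − fₕ)sₕ²/nₕ with Wₕ = Nₕ/N, N = 25997.
Rural: Wₕ = 0.70627380; term = 0.70627380²·(1 − 0.13904471)·13400000/2553 = 2254.1394.
Urban: Wₕ = 0.29372620; term = 0.29372620²·(1 − 0.12414877)·115700000/948 = 9222.3317.
Sum = 11476.471.

11476.5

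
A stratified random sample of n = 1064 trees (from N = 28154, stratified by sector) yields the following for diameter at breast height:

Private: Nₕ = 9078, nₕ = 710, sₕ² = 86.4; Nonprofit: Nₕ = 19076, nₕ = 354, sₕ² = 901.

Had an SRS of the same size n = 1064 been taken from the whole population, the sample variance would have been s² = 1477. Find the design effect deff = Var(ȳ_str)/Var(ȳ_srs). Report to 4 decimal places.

Var(ȳ_str) = Σ Wₕ²(1−fₕ)sₕ²/nₕ with Wₕ = Nₕ/28154:
  Private: (9078/28154)²·(1−710/9078)·86.4/710 = 0.011662376
  Nonprofit: (19076/28154)²·(1−354/19076)·901/354 = 1.146782
  → Var(ȳ_str) = 1.1584444.
Var(ȳ_srs) = (1 − 1064/28154)·1477/1064 = 1.3356964.
deff = 1.1584444 / 1.3356964 = 0.8673.

0.8673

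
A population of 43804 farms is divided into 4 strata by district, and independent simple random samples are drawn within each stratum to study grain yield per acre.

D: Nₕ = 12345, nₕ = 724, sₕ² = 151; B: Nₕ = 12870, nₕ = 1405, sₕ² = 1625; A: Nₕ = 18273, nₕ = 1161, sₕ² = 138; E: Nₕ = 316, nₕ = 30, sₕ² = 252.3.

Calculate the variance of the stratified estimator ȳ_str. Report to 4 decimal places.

Var(ȳ_str) = Σₕ Wₕ²(1 − fₕ)sₕ²/nₕ with Wₕ = Nₕ/N, N = 43804.
D: Wₕ = 0.28182358; term = 0.28182358²·(1 − 0.05864723)·151/724 = 0.015593566.
B: Wₕ = 0.29380878; term = 0.29380878²·(1 − 0.10916861)·1625/1405 = 0.08894102.
A: Wₕ = 0.41715368; term = 0.41715368²·(1 − 0.06353637)·138/1161 = 0.019370015.
E: Wₕ = 0.00721395; term = 0.00721395²·(1 − 0.09493671)·252.3/30 = 3.9611526 × 10^-4.
Sum = 0.12430072.

0.1243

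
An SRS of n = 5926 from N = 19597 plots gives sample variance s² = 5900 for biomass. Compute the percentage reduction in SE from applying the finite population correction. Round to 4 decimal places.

f = n/N = 5926/19597 = 0.30239322.
SE_no-fpc = √(s²/n) = 0.99780387; SE_fpc = √((1−f)s²/n) = 0.8333943.
Ratio = √(1−f) = 0.83522858. Reduction = 100·(1 − 0.83522858) = 16.4771%.

16.4771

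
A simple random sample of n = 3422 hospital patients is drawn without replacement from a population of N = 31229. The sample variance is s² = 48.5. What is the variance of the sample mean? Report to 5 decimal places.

Under SRS without replacement, Var(ȳ) = (1 − f)·s²/n with f = n/N = 3422/31229 = 0.10957764.
Var(ȳ) = (1 − 0.10957764)·48.5/3422 = 0.89042236·0.014172998 = 0.012619955.

0.01262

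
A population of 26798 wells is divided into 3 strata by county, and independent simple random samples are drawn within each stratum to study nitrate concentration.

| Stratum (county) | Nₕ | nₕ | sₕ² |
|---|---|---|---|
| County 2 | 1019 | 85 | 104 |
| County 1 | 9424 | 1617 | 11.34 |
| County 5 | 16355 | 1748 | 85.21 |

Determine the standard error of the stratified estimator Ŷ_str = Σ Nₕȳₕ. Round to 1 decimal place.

Var(Ŷ_str) = Σₕ Nₕ²(1 − fₕ)sₕ²/nₕ.
County 2: 1019²·(1 − 85/1019)·104/85 = 1.1644892 × 10^6.
County 1: 9424²·(1 − 1617/9424)·11.34/1617 = 515967.67.
County 5: 16355²·(1 − 1748/16355)·85.21/1748 = 1.1645569 × 10^7.
Sum = 1.3326026 × 10^7.
SE = √(1.3326026 × 10^7) = 3650.5.

3650.5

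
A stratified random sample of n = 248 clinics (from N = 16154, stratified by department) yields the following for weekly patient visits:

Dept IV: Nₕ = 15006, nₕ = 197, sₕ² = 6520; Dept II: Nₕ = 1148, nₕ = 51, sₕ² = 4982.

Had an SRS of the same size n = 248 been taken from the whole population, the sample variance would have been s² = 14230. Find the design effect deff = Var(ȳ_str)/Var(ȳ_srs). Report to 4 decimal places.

Var(ȳ_str) = Σ Wₕ²(1−fₕ)sₕ²/nₕ with Wₕ = Nₕ/16154:
  Dept IV: (15006/16154)²·(1−197/15006)·6520/197 = 28.184601
  Dept II: (1148/16154)²·(1−51/1148)·4982/51 = 0.47143509
  → Var(ȳ_str) = 28.656036.
Var(ȳ_srs) = (1 − 248/16154)·14230/248 = 56.498136.
deff = 28.656036 / 56.498136 = 0.5072.

0.5072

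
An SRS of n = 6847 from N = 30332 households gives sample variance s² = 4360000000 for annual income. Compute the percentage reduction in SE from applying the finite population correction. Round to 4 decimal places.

12.0077

f = n/N = 6847/30332 = 0.22573520.
SE_no-fpc = √(s²/n) = 797.98197; SE_fpc = √((1−f)s²/n) = 702.16284.
Ratio = √(1−f) = 0.87992318. Reduction = 100·(1 − 0.87992318) = 12.0077%.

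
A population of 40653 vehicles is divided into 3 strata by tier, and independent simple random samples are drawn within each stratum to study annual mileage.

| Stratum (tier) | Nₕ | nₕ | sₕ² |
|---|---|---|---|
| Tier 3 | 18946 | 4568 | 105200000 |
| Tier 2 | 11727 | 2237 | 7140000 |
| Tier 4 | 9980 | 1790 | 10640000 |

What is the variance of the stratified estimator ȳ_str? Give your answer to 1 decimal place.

Var(ȳ_str) = Σₕ Wₕ²(1 − fₕ)sₕ²/nₕ with Wₕ = Nₕ/N, N = 40653.
Tier 3: Wₕ = 0.46604187; term = 0.46604187²·(1 − 0.24110630)·105200000/4568 = 3795.9498.
Tier 2: Wₕ = 0.28846580; term = 0.28846580²·(1 − 0.19075637)·7140000/2237 = 214.93155.
Tier 4: Wₕ = 0.24549234; term = 0.24549234²·(1 − 0.17935872)·10640000/1790 = 293.98004.
Sum = 4304.8614.

4304.9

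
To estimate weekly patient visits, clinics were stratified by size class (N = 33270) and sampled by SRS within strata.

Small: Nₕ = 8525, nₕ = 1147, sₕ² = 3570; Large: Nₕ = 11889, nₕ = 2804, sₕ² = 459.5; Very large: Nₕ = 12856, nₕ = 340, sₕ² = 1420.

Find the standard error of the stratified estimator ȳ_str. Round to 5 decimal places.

Var(ȳ_str) = Σₕ Wₕ²(1 − fₕ)sₕ²/nₕ with Wₕ = Nₕ/N, N = 33270.
Small: Wₕ = 0.25623685; term = 0.25623685²·(1 − 0.13454545)·3570/1147 = 0.17686106.
Large: Wₕ = 0.35734896; term = 0.35734896²·(1 − 0.23584826)·459.5/2804 = 0.015990873.
Very large: Wₕ = 0.38641419; term = 0.38641419²·(1 − 0.02644680)·1420/340 = 0.60712098.
Sum = 0.79997291.
SE = √(0.79997291) = 0.89441.

0.89441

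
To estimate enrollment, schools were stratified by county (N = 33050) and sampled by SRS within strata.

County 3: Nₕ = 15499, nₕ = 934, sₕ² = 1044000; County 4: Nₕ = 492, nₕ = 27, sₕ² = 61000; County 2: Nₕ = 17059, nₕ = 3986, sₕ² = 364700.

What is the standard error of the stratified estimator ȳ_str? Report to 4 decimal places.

15.8165

Var(ȳ_str) = Σₕ Wₕ²(1 − fₕ)sₕ²/nₕ with Wₕ = Nₕ/N, N = 33050.
County 3: Wₕ = 0.46895613; term = 0.46895613²·(1 − 0.06026195)·1044000/934 = 231.00685.
County 4: Wₕ = 0.01488654; term = 0.01488654²·(1 − 0.05487805)·61000/27 = 0.47319615.
County 2: Wₕ = 0.51615734; term = 0.51615734²·(1 − 0.23365965)·364700/3986 = 18.680323.
Sum = 250.16037.
SE = √(250.16037) = 15.8165.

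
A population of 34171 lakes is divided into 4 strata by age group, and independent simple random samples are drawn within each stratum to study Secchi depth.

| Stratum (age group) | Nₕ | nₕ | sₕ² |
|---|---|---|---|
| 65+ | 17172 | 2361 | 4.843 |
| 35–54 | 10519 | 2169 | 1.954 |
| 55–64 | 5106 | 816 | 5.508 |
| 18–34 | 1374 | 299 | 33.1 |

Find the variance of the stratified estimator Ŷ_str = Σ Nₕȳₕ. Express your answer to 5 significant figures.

912200

Var(Ŷ_str) = Σₕ Nₕ²(1 − fₕ)sₕ²/nₕ.
65+: 17172²·(1 − 2361/17172)·4.843/2361 = 521703.49.
35–54: 10519²·(1 − 2169/10519)·1.954/2169 = 79127.225.
55–64: 5106²·(1 − 816/5106)·5.508/816 = 147856.99.
18–34: 1374²·(1 − 299/1374)·33.1/299 = 163512.89.
Sum = 912200.6.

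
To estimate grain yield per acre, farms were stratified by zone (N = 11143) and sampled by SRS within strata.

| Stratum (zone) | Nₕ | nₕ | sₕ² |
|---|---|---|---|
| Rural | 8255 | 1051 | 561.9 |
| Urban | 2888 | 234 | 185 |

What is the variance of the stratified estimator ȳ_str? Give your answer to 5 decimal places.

0.30486

Var(ȳ_str) = Σₕ Wₕ²(1 − fₕ)sₕ²/nₕ with Wₕ = Nₕ/N, N = 11143.
Rural: Wₕ = 0.74082384; term = 0.74082384²·(1 − 0.12731678)·561.9/1051 = 0.25606065.
Urban: Wₕ = 0.25917616; term = 0.25917616²·(1 − 0.08102493)·185/234 = 0.048803359.
Sum = 0.30486401.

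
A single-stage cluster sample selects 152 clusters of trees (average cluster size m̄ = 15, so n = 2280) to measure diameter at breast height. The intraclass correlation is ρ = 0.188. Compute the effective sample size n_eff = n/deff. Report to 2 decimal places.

deff = 1 + (15 − 1)·0.188 = 1 + 2.632 = 3.632.
n_eff = 2280 / 3.632 = 627.75.

627.75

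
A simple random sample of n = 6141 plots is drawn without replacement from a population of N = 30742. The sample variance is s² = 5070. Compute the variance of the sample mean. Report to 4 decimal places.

Under SRS without replacement, Var(ȳ) = (1 − f)·s²/n with f = n/N = 6141/30742 = 0.19975929.
Var(ȳ) = (1 − 0.19975929)·5070/6141 = 0.80024071·0.82559844 = 0.66067748.

0.6607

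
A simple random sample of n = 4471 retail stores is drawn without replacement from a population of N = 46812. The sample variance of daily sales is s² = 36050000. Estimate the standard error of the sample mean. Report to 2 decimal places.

85.40

Under SRS without replacement, Var(ȳ) = (1 − f)·s²/n with f = n/N = 4471/46812 = 0.09550970.
Var(ȳ) = (1 − 0.09550970)·36050000/4471 = 0.90449030·8063.0731 = 7292.9715.
SE(ȳ) = √(7292.9715) = 85.40.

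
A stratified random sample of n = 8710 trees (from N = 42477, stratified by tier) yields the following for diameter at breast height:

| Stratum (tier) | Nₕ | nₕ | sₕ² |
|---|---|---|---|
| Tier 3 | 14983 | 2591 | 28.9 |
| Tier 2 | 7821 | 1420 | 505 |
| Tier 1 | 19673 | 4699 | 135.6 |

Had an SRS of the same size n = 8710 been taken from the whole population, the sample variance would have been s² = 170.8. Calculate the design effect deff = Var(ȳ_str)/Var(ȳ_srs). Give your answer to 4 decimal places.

1.0089

Var(ȳ_str) = Σ Wₕ²(1−fₕ)sₕ²/nₕ with Wₕ = Nₕ/42477:
  Tier 3: (14983/42477)²·(1−2591/14983)·28.9/2591 = 0.0011477913
  Tier 2: (7821/42477)²·(1−1420/7821)·505/1420 = 0.0098674623
  Tier 1: (19673/42477)²·(1−4699/19673)·135.6/4699 = 0.0047114544
  → Var(ȳ_str) = 0.015726708.
Var(ȳ_srs) = (1 − 8710/42477)·170.8/8710 = 0.015588644.
deff = 0.015726708 / 0.015588644 = 1.0089.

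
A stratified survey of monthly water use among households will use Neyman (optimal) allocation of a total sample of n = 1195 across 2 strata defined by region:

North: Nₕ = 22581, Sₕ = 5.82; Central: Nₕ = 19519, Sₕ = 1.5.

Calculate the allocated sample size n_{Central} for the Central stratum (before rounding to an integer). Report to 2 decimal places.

Neyman allocation: nₕ = n·NₕSₕ / Σⱼ NⱼSⱼ.
Σ NⱼSⱼ = 22581·5.82 + 19519·1.5 = 160699.92.
n_{Central} = 1195·19519·1.5 / 160699.92 = 217.72.

217.72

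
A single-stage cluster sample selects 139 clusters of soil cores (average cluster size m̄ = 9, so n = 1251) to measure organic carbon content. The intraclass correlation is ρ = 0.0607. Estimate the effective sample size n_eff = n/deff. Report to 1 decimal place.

842.1

deff = 1 + (9 − 1)·0.0607 = 1 + 0.4856 = 1.4856.
n_eff = 1251 / 1.4856 = 842.1.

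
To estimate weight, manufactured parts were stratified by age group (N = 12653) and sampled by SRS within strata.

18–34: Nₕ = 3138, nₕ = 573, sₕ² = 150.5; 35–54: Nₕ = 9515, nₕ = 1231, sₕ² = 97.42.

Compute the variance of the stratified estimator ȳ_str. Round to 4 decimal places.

Var(ȳ_str) = Σₕ Wₕ²(1 − fₕ)sₕ²/nₕ with Wₕ = Nₕ/N, N = 12653.
18–34: Wₕ = 0.24800443; term = 0.24800443²·(1 − 0.18260038)·150.5/573 = 0.013204902.
35–54: Wₕ = 0.75199557; term = 0.75199557²·(1 − 0.12937467)·97.42/1231 = 0.03896296.
Sum = 0.052167862.

0.0522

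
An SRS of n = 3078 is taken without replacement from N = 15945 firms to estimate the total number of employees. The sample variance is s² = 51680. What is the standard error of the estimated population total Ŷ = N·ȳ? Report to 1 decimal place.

58691.9

Var(Ŷ) = N²·Var(ȳ) = N²·(1 − n/N)·s²/n.
f = 3078/15945 = 0.19303857; Var(ȳ) = 0.80696143·51680/3078 = 13.548982.
Var(Ŷ) = 15945² · 13.548982 = 3.4447342 × 10^9.
SE(Ŷ) = √(3.4447342 × 10^9) = 58691.9.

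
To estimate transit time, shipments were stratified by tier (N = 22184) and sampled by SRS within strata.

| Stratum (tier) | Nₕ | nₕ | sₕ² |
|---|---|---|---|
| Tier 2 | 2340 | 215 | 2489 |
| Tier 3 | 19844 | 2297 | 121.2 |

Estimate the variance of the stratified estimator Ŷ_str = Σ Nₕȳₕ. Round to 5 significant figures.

7.5938 × 10^7

Var(Ŷ_str) = Σₕ Nₕ²(1 − fₕ)sₕ²/nₕ.
Tier 2: 2340²·(1 − 215/2340)·2489/215 = 5.756536 × 10^7.
Tier 3: 19844²·(1 − 2297/19844)·121.2/2297 = 1.8372731 × 10^7.
Sum = 7.5938091 × 10^7.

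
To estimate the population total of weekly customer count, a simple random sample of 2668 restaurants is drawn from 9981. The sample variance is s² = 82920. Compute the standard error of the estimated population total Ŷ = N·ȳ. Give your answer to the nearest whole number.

47629

Var(Ŷ) = N²·Var(ȳ) = N²·(1 − n/N)·s²/n.
f = 2668/9981 = 0.26730788; Var(ȳ) = 0.73269212·82920/2668 = 22.771675.
Var(Ŷ) = 9981² · 22.771675 = 2.2685225 × 10^9.
SE(Ŷ) = √(2.2685225 × 10^9) = 47629.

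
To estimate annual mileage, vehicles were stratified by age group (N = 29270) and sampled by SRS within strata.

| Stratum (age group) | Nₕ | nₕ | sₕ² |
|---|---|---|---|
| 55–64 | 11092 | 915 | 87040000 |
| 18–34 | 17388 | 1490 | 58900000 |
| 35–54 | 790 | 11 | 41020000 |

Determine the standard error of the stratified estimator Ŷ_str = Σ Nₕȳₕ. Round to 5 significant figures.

Var(Ŷ_str) = Σₕ Nₕ²(1 − fₕ)sₕ²/nₕ.
55–64: 11092²·(1 − 915/11092)·87040000/915 = 1.0738099 × 10^13.
18–34: 17388²·(1 − 1490/17388)·58900000/1490 = 1.0927508 × 10^13.
35–54: 790²·(1 − 11/790)·41020000/11 = 2.2949198 × 10^12.
Sum = 2.3960527 × 10^13.
SE = √(2.3960527 × 10^13) = 4.8949 × 10^6.

4.8949 × 10^6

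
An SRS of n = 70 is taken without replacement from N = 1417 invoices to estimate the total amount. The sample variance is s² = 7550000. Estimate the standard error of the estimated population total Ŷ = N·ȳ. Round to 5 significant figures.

453730

Var(Ŷ) = N²·Var(ȳ) = N²·(1 − n/N)·s²/n.
f = 70/1417 = 0.04940014; Var(ȳ) = 0.95059986·7550000/70 = 102528.98.
Var(Ŷ) = 1417² · 102528.98 = 2.0586681 × 10^11.
SE(Ŷ) = √(2.0586681 × 10^11) = 453730.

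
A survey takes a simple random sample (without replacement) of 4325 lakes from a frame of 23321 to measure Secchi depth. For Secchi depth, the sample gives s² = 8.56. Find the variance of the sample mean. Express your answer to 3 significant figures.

Under SRS without replacement, Var(ȳ) = (1 − f)·s²/n with f = n/N = 4325/23321 = 0.18545517.
Var(ȳ) = (1 − 0.18545517)·8.56/4325 = 0.81454483·0.0019791908 = 0.0016121396.

0.00161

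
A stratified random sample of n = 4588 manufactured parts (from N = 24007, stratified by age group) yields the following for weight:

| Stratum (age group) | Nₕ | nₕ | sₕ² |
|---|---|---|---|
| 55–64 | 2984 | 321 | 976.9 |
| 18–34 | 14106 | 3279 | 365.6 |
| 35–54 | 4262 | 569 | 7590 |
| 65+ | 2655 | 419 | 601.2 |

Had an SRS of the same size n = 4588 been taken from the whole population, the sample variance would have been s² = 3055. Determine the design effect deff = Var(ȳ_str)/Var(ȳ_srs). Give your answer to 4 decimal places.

Var(ȳ_str) = Σ Wₕ²(1−fₕ)sₕ²/nₕ with Wₕ = Nₕ/24007:
  55–64: (2984/24007)²·(1−321/2984)·976.9/321 = 0.041960367
  18–34: (14106/24007)²·(1−3279/14106)·365.6/3279 = 0.029546157
  35–54: (4262/24007)²·(1−569/4262)·7590/569 = 0.36428935
  65+: (2655/24007)²·(1−419/2655)·601.2/419 = 0.014779696
  → Var(ȳ_str) = 0.45057557.
Var(ȳ_srs) = (1 − 4588/24007)·3055/4588 = 0.53861293.
deff = 0.45057557 / 0.53861293 = 0.8365.

0.8365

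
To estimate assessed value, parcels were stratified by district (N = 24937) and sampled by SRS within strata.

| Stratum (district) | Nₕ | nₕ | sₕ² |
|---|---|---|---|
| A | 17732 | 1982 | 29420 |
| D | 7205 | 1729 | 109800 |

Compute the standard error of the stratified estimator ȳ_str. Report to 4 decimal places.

3.2704

Var(ȳ_str) = Σₕ Wₕ²(1 − fₕ)sₕ²/nₕ with Wₕ = Nₕ/N, N = 24937.
A: Wₕ = 0.71107190; term = 0.71107190²·(1 − 0.11177532)·29420/1982 = 6.6663619.
D: Wₕ = 0.28892810; term = 0.28892810²·(1 − 0.23997224)·109800/1729 = 4.0291771.
Sum = 10.695539.
SE = √(10.695539) = 3.2704.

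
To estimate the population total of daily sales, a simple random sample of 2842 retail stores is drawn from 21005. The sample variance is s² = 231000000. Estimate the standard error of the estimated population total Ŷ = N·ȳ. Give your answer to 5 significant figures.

5.5686 × 10^6

Var(Ŷ) = N²·Var(ȳ) = N²·(1 − n/N)·s²/n.
f = 2842/21005 = 0.13530112; Var(ȳ) = 0.86469888·231000000/2842 = 70283.407.
Var(Ŷ) = 21005² · 70283.407 = 3.1009744 × 10^13.
SE(Ŷ) = √(3.1009744 × 10^13) = 5.5686 × 10^6.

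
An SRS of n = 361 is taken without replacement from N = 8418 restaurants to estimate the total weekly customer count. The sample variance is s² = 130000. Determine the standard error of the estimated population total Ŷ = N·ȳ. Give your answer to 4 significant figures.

Var(Ŷ) = N²·Var(ȳ) = N²·(1 − n/N)·s²/n.
f = 361/8418 = 0.04288430; Var(ȳ) = 0.95711570·130000/361 = 344.66771.
Var(Ŷ) = 8418² · 344.66771 = 2.4424093 × 10^10.
SE(Ŷ) = √(2.4424093 × 10^10) = 156300.

156300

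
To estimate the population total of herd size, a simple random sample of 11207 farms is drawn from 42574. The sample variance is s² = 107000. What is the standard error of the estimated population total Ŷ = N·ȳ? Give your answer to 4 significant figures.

Var(Ŷ) = N²·Var(ȳ) = N²·(1 − n/N)·s²/n.
f = 11207/42574 = 0.26323578; Var(ȳ) = 0.73676422·107000/11207 = 7.0343332.
Var(Ŷ) = 42574² · 7.0343332 = 1.2750049 × 10^10.
SE(Ŷ) = √(1.2750049 × 10^10) = 112900.

112900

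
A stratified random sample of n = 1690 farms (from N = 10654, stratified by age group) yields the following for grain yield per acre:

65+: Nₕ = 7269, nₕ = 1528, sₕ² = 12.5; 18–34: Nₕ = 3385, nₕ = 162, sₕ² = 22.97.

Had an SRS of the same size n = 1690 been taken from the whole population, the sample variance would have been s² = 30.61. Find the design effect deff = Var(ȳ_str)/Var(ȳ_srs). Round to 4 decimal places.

Var(ȳ_str) = Σ Wₕ²(1−fₕ)sₕ²/nₕ with Wₕ = Nₕ/10654:
  65+: (7269/10654)²·(1−1528/7269)·12.5/1528 = 0.0030076236
  18–34: (3385/10654)²·(1−162/3385)·22.97/162 = 0.013628234
  → Var(ȳ_str) = 0.016635858.
Var(ȳ_srs) = (1 − 1690/10654)·30.61/1690 = 0.015239327.
deff = 0.016635858 / 0.015239327 = 1.0916.

1.0916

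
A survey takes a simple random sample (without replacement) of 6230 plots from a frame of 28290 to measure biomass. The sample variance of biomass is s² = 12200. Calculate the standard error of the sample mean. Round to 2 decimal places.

1.24

Under SRS without replacement, Var(ȳ) = (1 − f)·s²/n with f = n/N = 6230/28290 = 0.22021916.
Var(ȳ) = (1 − 0.22021916)·12200/6230 = 0.77978084·1.9582665 = 1.5270187.
SE(ȳ) = √(1.5270187) = 1.24.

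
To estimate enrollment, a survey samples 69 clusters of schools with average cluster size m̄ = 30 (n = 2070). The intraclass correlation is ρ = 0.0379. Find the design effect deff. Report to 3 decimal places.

2.099

deff = 1 + (30 − 1)·0.0379 = 1 + 1.0991 = 2.0991.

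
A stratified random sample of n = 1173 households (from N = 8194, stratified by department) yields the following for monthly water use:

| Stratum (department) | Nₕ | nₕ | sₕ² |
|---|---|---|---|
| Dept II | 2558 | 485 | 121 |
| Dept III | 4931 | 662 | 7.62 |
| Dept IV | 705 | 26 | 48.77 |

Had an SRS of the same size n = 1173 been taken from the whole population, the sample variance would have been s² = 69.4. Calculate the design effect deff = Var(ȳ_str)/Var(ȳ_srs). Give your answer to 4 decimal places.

0.7237

Var(ȳ_str) = Σ Wₕ²(1−fₕ)sₕ²/nₕ with Wₕ = Nₕ/8194:
  Dept II: (2558/8194)²·(1−485/2558)·121/485 = 0.019703871
  Dept III: (4931/8194)²·(1−662/4931)·7.62/662 = 0.0036088283
  Dept IV: (705/8194)²·(1−26/705)·48.77/26 = 0.01337354
  → Var(ȳ_str) = 0.036686239.
Var(ȳ_srs) = (1 − 1173/8194)·69.4/1173 = 0.050694923.
deff = 0.036686239 / 0.050694923 = 0.7237.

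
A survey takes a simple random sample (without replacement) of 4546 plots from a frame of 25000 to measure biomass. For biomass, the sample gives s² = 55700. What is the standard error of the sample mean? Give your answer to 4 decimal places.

3.1662

Under SRS without replacement, Var(ȳ) = (1 − f)·s²/n with f = n/N = 4546/25000 = 0.18184000.
Var(ȳ) = (1 − 0.18184000)·55700/4546 = 0.81816000·12.25253 = 10.02453.
SE(ȳ) = √(10.02453) = 3.1662.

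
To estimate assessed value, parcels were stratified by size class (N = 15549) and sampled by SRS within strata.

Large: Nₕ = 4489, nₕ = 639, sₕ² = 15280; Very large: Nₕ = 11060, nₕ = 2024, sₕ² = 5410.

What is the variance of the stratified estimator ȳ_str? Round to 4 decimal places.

2.8142

Var(ȳ_str) = Σₕ Wₕ²(1 − fₕ)sₕ²/nₕ with Wₕ = Nₕ/N, N = 15549.
Large: Wₕ = 0.28870024; term = 0.28870024²·(1 − 0.14234796)·15280/639 = 1.7093378.
Very large: Wₕ = 0.71129976; term = 0.71129976²·(1 − 0.18300181)·5410/2024 = 1.1048751.
Sum = 2.8142129.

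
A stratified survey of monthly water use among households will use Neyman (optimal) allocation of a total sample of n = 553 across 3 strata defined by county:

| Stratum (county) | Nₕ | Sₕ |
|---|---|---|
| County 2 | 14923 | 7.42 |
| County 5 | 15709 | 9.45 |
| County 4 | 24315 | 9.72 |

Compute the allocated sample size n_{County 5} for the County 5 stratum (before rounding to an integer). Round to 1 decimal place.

Neyman allocation: nₕ = n·NₕSₕ / Σⱼ NⱼSⱼ.
Σ NⱼSⱼ = 14923·7.42 + 15709·9.45 + 24315·9.72 = 495520.51.
n_{County 5} = 553·15709·9.45 / 495520.51 = 165.7.

165.7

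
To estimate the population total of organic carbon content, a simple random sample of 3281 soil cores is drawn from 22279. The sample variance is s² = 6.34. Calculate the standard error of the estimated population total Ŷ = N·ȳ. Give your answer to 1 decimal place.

904.4

Var(Ŷ) = N²·Var(ȳ) = N²·(1 − n/N)·s²/n.
f = 3281/22279 = 0.14726873; Var(ȳ) = 0.85273127·6.34/3281 = 0.0016477648.
Var(Ŷ) = 22279² · 0.0016477648 = 817874.39.
SE(Ŷ) = √(817874.39) = 904.4.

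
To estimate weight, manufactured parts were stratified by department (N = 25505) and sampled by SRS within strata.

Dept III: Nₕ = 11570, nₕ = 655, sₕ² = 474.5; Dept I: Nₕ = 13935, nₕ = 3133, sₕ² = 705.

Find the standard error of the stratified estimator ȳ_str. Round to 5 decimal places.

0.43898

Var(ȳ_str) = Σₕ Wₕ²(1 − fₕ)sₕ²/nₕ with Wₕ = Nₕ/N, N = 25505.
Dept III: Wₕ = 0.45363654; term = 0.45363654²·(1 − 0.05661193)·474.5/655 = 0.14063757.
Dept I: Wₕ = 0.54636346; term = 0.54636346²·(1 − 0.22482957)·705/3133 = 0.052070196.
Sum = 0.19270777.
SE = √(0.19270777) = 0.43898.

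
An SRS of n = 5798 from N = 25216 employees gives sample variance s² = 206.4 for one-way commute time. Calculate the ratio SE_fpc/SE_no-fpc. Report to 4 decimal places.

f = n/N = 5798/25216 = 0.22993338.
SE_no-fpc = √(s²/n) = 0.1886756; SE_fpc = √((1−f)s²/n) = 0.16556933.
Ratio = √(1−f) = 0.87753440.

0.8775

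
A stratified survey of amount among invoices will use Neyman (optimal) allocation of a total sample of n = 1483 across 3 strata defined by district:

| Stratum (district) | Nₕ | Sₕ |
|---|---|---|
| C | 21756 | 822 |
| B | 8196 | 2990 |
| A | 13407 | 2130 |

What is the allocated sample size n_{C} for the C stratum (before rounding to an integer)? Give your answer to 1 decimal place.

373.8

Neyman allocation: nₕ = n·NₕSₕ / Σⱼ NⱼSⱼ.
Σ NⱼSⱼ = 21756·822 + 8196·2990 + 13407·2130 = 7.0946382 × 10^7.
n_{C} = 1483·21756·822 / (7.0946382 × 10^7) = 373.8.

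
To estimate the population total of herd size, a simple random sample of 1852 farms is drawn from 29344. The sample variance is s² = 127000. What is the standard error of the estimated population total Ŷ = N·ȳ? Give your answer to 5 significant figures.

235200

Var(Ŷ) = N²·Var(ȳ) = N²·(1 − n/N)·s²/n.
f = 1852/29344 = 0.06311341; Var(ȳ) = 0.93688659·127000/1852 = 64.246542.
Var(Ŷ) = 29344² · 64.246542 = 5.5320792 × 10^10.
SE(Ŷ) = √(5.5320792 × 10^10) = 235200.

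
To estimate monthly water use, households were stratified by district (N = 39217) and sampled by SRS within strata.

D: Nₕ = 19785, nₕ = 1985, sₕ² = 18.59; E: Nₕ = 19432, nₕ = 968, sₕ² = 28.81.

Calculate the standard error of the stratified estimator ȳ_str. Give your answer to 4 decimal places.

0.0953

Var(ȳ_str) = Σₕ Wₕ²(1 − fₕ)sₕ²/nₕ with Wₕ = Nₕ/N, N = 39217.
D: Wₕ = 0.50450060; term = 0.50450060²·(1 − 0.10032853)·18.59/1985 = 0.0021445007.
E: Wₕ = 0.49549940; term = 0.49549940²·(1 − 0.04981474)·28.81/968 = 0.0069432445.
Sum = 0.0090877452.
SE = √(0.0090877452) = 0.0953.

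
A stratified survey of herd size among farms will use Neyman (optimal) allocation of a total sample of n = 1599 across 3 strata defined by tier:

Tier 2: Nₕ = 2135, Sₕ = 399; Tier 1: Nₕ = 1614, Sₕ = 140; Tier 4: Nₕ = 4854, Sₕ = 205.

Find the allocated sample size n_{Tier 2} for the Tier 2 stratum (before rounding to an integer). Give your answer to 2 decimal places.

Neyman allocation: nₕ = n·NₕSₕ / Σⱼ NⱼSⱼ.
Σ NⱼSⱼ = 2135·399 + 1614·140 + 4854·205 = 2.072895 × 10^6.
n_{Tier 2} = 1599·2135·399 / (2.072895 × 10^6) = 657.12.

657.12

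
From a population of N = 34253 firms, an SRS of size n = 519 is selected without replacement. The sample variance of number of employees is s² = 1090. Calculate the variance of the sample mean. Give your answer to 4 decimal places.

2.0684

Under SRS without replacement, Var(ȳ) = (1 − f)·s²/n with f = n/N = 519/34253 = 0.01515196.
Var(ȳ) = (1 − 0.01515196)·1090/519 = 0.98484804·2.1001927 = 2.0683706.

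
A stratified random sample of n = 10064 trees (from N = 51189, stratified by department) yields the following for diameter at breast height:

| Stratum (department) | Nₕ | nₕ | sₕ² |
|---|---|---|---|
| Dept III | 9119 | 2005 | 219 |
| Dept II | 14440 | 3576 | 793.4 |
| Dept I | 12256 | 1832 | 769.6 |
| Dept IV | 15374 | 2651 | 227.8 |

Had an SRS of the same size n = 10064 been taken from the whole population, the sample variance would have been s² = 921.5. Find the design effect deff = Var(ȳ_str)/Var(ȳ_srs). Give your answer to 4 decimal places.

0.5830

Var(ȳ_str) = Σ Wₕ²(1−fₕ)sₕ²/nₕ with Wₕ = Nₕ/51189:
  Dept III: (9119/51189)²·(1−2005/9119)·219/2005 = 0.002704192
  Dept II: (14440/51189)²·(1−3576/14440)·793.4/3576 = 0.013283066
  Dept I: (12256/51189)²·(1−1832/12256)·769.6/1832 = 0.020481863
  Dept IV: (15374/51189)²·(1−2651/15374)·227.8/2651 = 0.0064145634
  → Var(ȳ_str) = 0.042883684.
Var(ȳ_srs) = (1 − 10064/51189)·921.5/10064 = 0.073562076.
deff = 0.042883684 / 0.073562076 = 0.5830.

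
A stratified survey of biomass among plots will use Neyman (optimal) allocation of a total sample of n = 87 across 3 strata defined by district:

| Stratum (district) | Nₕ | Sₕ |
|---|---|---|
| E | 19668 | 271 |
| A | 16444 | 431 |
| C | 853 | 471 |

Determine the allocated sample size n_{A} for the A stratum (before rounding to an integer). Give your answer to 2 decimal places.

48.10

Neyman allocation: nₕ = n·NₕSₕ / Σⱼ NⱼSⱼ.
Σ NⱼSⱼ = 19668·271 + 16444·431 + 853·471 = 1.2819155 × 10^7.
n_{A} = 87·16444·431 / (1.2819155 × 10^7) = 48.10.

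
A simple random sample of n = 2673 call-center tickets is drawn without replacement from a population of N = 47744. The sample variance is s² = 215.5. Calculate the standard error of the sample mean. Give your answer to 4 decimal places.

0.2759

Under SRS without replacement, Var(ȳ) = (1 − f)·s²/n with f = n/N = 2673/47744 = 0.05598609.
Var(ȳ) = (1 − 0.05598609)·215.5/2673 = 0.94401391·0.080621025 = 0.076107369.
SE(ȳ) = √(0.076107369) = 0.2759.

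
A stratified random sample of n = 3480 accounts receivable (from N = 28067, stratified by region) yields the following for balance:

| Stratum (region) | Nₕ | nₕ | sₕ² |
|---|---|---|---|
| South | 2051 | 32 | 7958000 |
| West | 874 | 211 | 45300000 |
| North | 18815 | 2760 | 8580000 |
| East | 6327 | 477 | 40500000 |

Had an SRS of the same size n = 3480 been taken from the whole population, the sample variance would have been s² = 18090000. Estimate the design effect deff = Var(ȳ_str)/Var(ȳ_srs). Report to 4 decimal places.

Var(ȳ_str) = Σ Wₕ²(1−fₕ)sₕ²/nₕ with Wₕ = Nₕ/28067:
  South: (2051/28067)²·(1−32/2051)·7958000/32 = 1307.2659
  West: (874/28067)²·(1−211/874)·45300000/211 = 157.92421
  North: (18815/28067)²·(1−2760/18815)·8580000/2760 = 1192.0672
  East: (6327/28067)²·(1−477/6327)·40500000/477 = 3989.3152
  → Var(ȳ_str) = 6646.5725.
Var(ȳ_srs) = (1 − 3480/28067)·18090000/3480 = 4553.7467.
deff = 6646.5725 / 4553.7467 = 1.4596.

1.4596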